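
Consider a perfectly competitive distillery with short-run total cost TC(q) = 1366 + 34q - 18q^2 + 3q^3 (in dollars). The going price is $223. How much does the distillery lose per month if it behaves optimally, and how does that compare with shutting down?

AVC = 34 - 18q + 3q^2 has its minimum $7 at q = 3; price $223 clears that bar, so the firm operates.
MC = 34 - 36q + 9q^2. Setting P = MC and taking the root on the rising branch gives q* = 7.
TR = 223·7 = 1561. TC = 1366 + 385 = 1751. Profit = 1561 − 1751 = -$190.
By producing, the firm covers all variable cost plus $1176 of fixed cost; shutting down would lose the full $1366.

Profit = -$190 at q = 7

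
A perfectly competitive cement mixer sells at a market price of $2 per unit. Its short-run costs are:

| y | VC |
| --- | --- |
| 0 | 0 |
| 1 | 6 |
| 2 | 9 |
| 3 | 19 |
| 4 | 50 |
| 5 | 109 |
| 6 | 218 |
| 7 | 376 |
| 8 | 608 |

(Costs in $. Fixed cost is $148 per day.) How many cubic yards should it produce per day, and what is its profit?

Compute π = P·y − TC at each output: y=0: -148; y=1: -152; y=2: -153; y=3: -161; y=4: -190; y=5: -247; y=6: -354; y=7: -510; y=8: -740.
Profit is highest at y = 0. Equivalently, the lowest AVC in the table is 9/2 ≈ $4.50 at y = 2, and P = $2 falls below it — price never covers variable cost, so the firm shuts down and loses only its fixed cost.

y = 0 (shut down); profit = -$148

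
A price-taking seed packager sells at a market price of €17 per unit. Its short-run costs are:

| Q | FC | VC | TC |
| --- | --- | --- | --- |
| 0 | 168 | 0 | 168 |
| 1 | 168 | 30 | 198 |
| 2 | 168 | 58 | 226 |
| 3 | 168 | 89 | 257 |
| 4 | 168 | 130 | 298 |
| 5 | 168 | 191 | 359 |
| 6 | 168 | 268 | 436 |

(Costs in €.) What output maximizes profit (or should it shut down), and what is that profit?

Tabulate TR − TC: Q=0: -168; Q=1: -181; Q=2: -192; Q=3: -206; Q=4: -230; Q=5: -274; Q=6: -334.
Profit is highest at Q = 0. Equivalently, the lowest AVC in the table is 58/2 ≈ €29 at Q = 2, and P = €17 falls below it — price never covers variable cost, so the firm shuts down and loses only its fixed cost.

Q = 0 (shut down); profit = -€168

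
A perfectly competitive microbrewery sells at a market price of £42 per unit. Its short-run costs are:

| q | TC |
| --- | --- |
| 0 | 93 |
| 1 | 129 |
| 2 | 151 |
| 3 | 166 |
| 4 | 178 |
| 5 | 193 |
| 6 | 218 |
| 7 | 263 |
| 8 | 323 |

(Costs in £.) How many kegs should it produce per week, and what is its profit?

Compute π = P·q − TC at each output: q=0: -93; q=1: -87; q=2: -67; q=3: -40; q=4: -10; q=5: 17; q=6: 34; q=7: 31; q=8: 13.
Profit is maximized at q = 6. AVC there is 125/6 = £20.83 ≤ P, so producing beats shutting down (which would give -£93).

q = 6; profit = £34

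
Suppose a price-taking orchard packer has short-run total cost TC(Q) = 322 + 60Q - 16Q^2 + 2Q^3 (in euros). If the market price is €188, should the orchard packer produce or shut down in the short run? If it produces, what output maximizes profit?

From TC, MC = TC'(Q) = 60 - 32Q + 6Q^2 and AVC = VC/Q = 60 - 16Q + 2Q^2.
The AVC parabola has its vertex at Q = 16/4 = 4, where AVC = 60 - 16·4 + 2·4^2 = €28.
Since P = €188 ≥ min AVC = €28, price covers variable cost and the firm should produce.
Solving P = MC: -128 - 32Q + 6Q^2 = 0 ⇒ Q = -8/3 or 8. On the upward-sloping branch, Q* = 8.
Check: AVC at Q = 8 is €60 ≤ P, so revenue covers variable cost.
Profit = P·Q − TC = 188·8 − 802 = €702.

Produce at Q = 8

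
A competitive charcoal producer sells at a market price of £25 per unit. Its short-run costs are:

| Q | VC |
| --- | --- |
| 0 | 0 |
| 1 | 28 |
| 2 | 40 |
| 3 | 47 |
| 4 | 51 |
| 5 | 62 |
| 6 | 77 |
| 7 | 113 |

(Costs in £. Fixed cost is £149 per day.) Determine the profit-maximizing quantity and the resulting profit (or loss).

Q = 6; profit = -£76

Compute π = P·Q − TC at each output: Q=0: -149; Q=1: -152; Q=2: -139; Q=3: -121; Q=4: -100; Q=5: -86; Q=6: -76; Q=7: -87.
Profit is maximized at Q = 6. AVC there is 77/6 = £12.83 ≤ P, so producing beats shutting down (which would give -£149).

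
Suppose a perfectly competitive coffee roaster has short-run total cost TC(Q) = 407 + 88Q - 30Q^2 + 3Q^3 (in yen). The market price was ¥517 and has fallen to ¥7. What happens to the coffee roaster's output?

Output falls from 11 to 0 (the firm shuts down)

MC = 88 - 60Q + 9Q^2; the shutdown threshold is min AVC = ¥13 (at Q = 5).
At P = ¥517 ≥ min AVC, set P = MC on the rising branch: Q = 11.
At P = ¥7 < min AVC = ¥13, price no longer covers variable cost at any output, so the firm shuts down: Q = 0.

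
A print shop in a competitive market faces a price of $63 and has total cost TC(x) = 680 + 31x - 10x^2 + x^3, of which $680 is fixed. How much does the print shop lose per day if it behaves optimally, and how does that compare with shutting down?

AVC = 31 - 10x + x^2 has its minimum $6 at x = 5; price $63 clears that bar, so the firm operates.
With MC = 31 - 20x + 3x^2, P = MC on the upward-sloping part at x* = 8.
TR = 63·8 = 504. TC = 680 + 120 = 800. Profit = 504 − 800 = -$296.
By producing, the firm covers all variable cost plus $384 of fixed cost; shutting down would lose the full $680.

Profit = -$296 at x = 8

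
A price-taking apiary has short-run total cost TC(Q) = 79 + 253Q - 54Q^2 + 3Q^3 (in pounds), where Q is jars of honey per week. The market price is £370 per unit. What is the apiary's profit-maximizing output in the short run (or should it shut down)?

Produce at Q = 13

Strip out fixed cost: VC = 253Q - 54Q^2 + 3Q^3. Then AVC = 253 - 54Q + 3Q^2 and MC = 253 - 108Q + 9Q^2.
AVC hits its minimum where MC = AVC, at Q = 9, giving min AVC = 253 - 54·9 + 3·9^2 = £10.
Because £370 ≥ £10, revenue can cover variable cost; the firm operates.
P = MC gives -117 - 108Q + 9Q^2 = 0, with roots -1 and 13. Take the larger (rising MC): Q* = 13.
Check: AVC at Q = 13 is £58 ≤ P, so revenue covers variable cost.
Profit = P·Q − TC = 370·13 − 833 = £3977.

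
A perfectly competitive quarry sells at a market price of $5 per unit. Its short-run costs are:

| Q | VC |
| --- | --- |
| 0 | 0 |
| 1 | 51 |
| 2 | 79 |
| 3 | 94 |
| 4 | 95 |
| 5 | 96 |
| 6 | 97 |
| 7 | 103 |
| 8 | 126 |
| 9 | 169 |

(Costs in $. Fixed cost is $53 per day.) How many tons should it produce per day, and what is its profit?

Compute π = P·Q − TC at each output: Q=0: -53; Q=1: -99; Q=2: -122; Q=3: -132; Q=4: -128; Q=5: -124; Q=6: -120; Q=7: -121; Q=8: -139; Q=9: -177.
Profit is highest at Q = 0. Equivalently, the lowest AVC in the table is 103/7 ≈ $14.71 at Q = 7, and P = $5 falls below it — price never covers variable cost, so the firm shuts down and loses only its fixed cost.

Q = 0 (shut down); profit = -$53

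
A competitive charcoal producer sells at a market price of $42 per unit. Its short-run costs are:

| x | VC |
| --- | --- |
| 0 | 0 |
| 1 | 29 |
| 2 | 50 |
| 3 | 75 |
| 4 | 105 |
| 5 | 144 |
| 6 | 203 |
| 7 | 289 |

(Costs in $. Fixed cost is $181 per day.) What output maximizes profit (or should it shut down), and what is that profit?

x = 5; profit = -$115

Compute π = P·x − TC at each output: x=0: -181; x=1: -168; x=2: -147; x=3: -130; x=4: -118; x=5: -115; x=6: -132; x=7: -176.
Profit is maximized at x = 5. AVC there is 144/5 = $28.80 ≤ P, so producing beats shutting down (which would give -$181).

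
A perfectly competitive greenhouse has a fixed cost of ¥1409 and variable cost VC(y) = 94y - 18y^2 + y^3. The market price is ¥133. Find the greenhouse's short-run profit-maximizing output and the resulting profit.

AVC = 94 - 18y + y^2; min AVC = ¥13 at y = 9. Since P = ¥133 ≥ min AVC, the firm produces.
MC = 94 - 36y + 3y^2. Setting P = MC and taking the root on the rising branch gives y* = 13.
TR = 133·13 = 1729. TC = 1409 + 377 = 1786. Profit = 1729 − 1786 = -¥57.
By producing, the firm covers all variable cost plus ¥1352 of fixed cost; shutting down would lose the full ¥1409.

Profit = -¥57 at y = 13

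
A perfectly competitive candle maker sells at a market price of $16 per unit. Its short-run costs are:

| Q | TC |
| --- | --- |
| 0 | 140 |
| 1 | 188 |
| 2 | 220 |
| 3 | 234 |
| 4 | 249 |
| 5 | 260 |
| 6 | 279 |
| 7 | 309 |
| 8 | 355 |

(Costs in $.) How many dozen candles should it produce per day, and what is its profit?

Q = 0 (shut down); profit = -$140

Profit at each row (π = 16Q − TC): Q=0: -140; Q=1: -172; Q=2: -188; Q=3: -186; Q=4: -185; Q=5: -180; Q=6: -183; Q=7: -197; Q=8: -227.
Profit is highest at Q = 0. Equivalently, the lowest AVC in the table is 139/6 ≈ $23.17 at Q = 6, and P = $16 falls below it — price never covers variable cost, so the firm shuts down and loses only its fixed cost.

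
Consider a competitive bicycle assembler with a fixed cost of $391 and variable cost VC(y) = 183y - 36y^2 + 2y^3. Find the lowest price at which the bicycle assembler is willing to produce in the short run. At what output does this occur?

$21 per unit, at y = 9

Short-run supply begins at min AVC. From VC = 183y - 36y^2 + 2y^3, AVC = 183 - 36y + 2y^2.
At the minimum of AVC, MC = AVC. MC = 183 - 72y + 6y^2; setting MC = AVC gives 4y^2 - 36y = 0, so y = 9. min AVC = 21.
The firm shuts down for any P below $21.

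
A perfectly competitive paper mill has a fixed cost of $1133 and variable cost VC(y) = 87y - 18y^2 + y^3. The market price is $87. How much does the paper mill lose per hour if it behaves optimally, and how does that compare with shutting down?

Profit = -$269 at y = 12

AVC = 87 - 18y + y^2 has its minimum $6 at y = 9; price $87 clears that bar, so the firm operates.
MC = 87 - 36y + 3y^2. Setting P = MC and taking the root on the rising branch gives y* = 12.
TR = 87·12 = 1044. TC = 1133 + 180 = 1313. Profit = 1044 − 1313 = -$269.
By producing, the firm covers all variable cost plus $864 of fixed cost; shutting down would lose the full $1133.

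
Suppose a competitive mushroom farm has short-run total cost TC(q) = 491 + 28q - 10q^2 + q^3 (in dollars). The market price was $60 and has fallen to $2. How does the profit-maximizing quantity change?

Output falls from 8 to 0 (the firm shuts down)

AVC = 28 - 10q + q^2, minimized at q = 5 where min AVC = $3. MC = 28 - 20q + 3q^2.
With P = $60 above the shutdown price, P = MC gives q = 8.
At P = $2 < min AVC = $3, price no longer covers variable cost at any output, so the firm shuts down: q = 0.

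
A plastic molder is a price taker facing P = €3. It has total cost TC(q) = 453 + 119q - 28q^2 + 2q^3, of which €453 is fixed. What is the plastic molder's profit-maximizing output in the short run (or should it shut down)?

Shut down

Strip out fixed cost: VC = 119q - 28q^2 + 2q^3. Then AVC = 119 - 28q + 2q^2 and MC = 119 - 56q + 6q^2.
AVC is minimized where dAVC/dq = -28 + 4q = 0, at q = 7; min AVC = 119 - 28·7 + 2·7^2 = €21.
Since P = €3 < min AVC = €21, price fails to cover variable cost at any output.
Shutting down limits the loss to fixed cost, €453.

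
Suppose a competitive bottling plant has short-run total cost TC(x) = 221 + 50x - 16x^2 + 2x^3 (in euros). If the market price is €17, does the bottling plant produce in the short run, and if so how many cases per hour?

Shut down

Strip out fixed cost: VC = 50x - 16x^2 + 2x^3. Then AVC = 50 - 16x + 2x^2 and MC = 50 - 32x + 6x^2.
AVC hits its minimum where MC = AVC, at x = 4, giving min AVC = 50 - 16·4 + 2·4^2 = €18.
With P < min AVC (€17 < €18), every unit sold adds to the loss.
Shutting down limits the loss to fixed cost, €221.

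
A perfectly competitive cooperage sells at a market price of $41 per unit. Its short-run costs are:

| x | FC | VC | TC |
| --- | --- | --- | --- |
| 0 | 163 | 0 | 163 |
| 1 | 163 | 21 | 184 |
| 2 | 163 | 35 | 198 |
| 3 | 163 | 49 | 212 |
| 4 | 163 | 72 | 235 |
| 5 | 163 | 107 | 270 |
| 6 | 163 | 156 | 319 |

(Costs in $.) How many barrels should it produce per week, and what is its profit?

Tabulate TR − TC: x=0: -163; x=1: -143; x=2: -116; x=3: -89; x=4: -71; x=5: -65; x=6: -73.
Profit is maximized at x = 5. AVC there is 107/5 = $21.40 ≤ P, so producing beats shutting down (which would give -$163).

x = 5; profit = -$65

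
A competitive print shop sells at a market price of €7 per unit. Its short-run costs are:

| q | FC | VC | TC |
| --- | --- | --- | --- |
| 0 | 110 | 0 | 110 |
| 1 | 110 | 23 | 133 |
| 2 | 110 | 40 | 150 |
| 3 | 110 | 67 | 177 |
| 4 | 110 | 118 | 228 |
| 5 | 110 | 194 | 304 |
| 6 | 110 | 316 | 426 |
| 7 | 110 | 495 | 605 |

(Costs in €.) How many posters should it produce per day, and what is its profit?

Tabulate TR − TC: q=0: -110; q=1: -126; q=2: -136; q=3: -156; q=4: -200; q=5: -269; q=6: -384; q=7: -556.
Profit is highest at q = 0. Equivalently, the lowest AVC in the table is 40/2 ≈ €20 at q = 2, and P = €7 falls below it — price never covers variable cost, so the firm shuts down and loses only its fixed cost.

q = 0 (shut down); profit = -€110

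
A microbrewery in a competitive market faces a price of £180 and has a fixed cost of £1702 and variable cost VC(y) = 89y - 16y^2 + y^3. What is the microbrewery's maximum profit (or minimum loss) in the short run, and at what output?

Profit = -£12 at y = 13

AVC = 89 - 16y + y^2; min AVC = £25 at y = 8. Since P = £180 ≥ min AVC, the firm produces.
With MC = 89 - 32y + 3y^2, P = MC on the upward-sloping part at y* = 13.
TR = 180·13 = 2340. TC = 1702 + 650 = 2352. Profit = 2340 − 2352 = -£12.
By producing, the firm covers all variable cost plus £1690 of fixed cost; shutting down would lose the full £1702.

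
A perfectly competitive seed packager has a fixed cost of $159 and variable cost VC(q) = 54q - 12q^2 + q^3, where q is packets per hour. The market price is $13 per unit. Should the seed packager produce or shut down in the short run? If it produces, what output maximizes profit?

Strip out fixed cost: VC = 54q - 12q^2 + q^3. Then AVC = 54 - 12q + q^2 and MC = 54 - 24q + 3q^2.
AVC is minimized where dAVC/dq = -12 + 2q = 0, at q = 6; min AVC = 54 - 12·6 + 6^2 = $18.
Since P = $13 < min AVC = $18, price fails to cover variable cost at any output.
The firm minimizes its loss by shutting down and losing only its fixed cost of $159.

Shut down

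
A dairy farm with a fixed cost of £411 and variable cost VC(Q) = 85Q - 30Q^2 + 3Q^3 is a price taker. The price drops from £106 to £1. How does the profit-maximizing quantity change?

Output falls from 7 to 0 (the firm shuts down)

AVC = 85 - 30Q + 3Q^2, minimized at Q = 5 where min AVC = £10. MC = 85 - 60Q + 9Q^2.
At P = £106 ≥ min AVC, set P = MC on the rising branch: Q = 7.
At P = £1 < min AVC = £10, price no longer covers variable cost at any output, so the firm shuts down: Q = 0.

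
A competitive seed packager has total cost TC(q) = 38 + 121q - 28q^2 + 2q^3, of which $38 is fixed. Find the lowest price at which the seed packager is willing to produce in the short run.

$23 per unit

The shutdown price is the minimum of AVC. VC = 121q - 28q^2 + 2q^3, so AVC = 121 - 28q + 2q^2.
At the minimum of AVC, MC = AVC. MC = 121 - 56q + 6q^2; setting MC = AVC gives 4q^2 - 28q = 0, so q = 7. min AVC = 23.
So the shutdown price is $23.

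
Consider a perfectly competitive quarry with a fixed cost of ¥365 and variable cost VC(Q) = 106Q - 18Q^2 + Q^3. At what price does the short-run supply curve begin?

¥25 per unit

The firm shuts down when price falls below the minimum of average variable cost. AVC = VC/Q = 106 - 18Q + Q^2.
dAVC/dQ = -18 + 2Q = 0 gives Q = 9. min AVC = 106 - 18·9 + 9^2 = 25.
So the shutdown price is ¥25.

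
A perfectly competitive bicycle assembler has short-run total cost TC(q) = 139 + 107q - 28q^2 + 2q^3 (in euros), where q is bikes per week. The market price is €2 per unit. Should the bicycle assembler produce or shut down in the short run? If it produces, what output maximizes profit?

From TC, MC = TC'(q) = 107 - 56q + 6q^2 and AVC = VC/q = 107 - 28q + 2q^2.
The AVC parabola has its vertex at q = 28/4 = 7, where AVC = 107 - 28·7 + 2·7^2 = €9.
Since P = €2 < min AVC = €9, price fails to cover variable cost at any output.
Best response: produce nothing and absorb the €139 fixed cost.

Shut down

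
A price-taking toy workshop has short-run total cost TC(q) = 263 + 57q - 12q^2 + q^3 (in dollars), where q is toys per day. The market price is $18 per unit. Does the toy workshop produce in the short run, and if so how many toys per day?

Strip out fixed cost: VC = 57q - 12q^2 + q^3. Then AVC = 57 - 12q + q^2 and MC = 57 - 24q + 3q^2.
AVC is minimized where dAVC/dq = -12 + 2q = 0, at q = 6; min AVC = 57 - 12·6 + 6^2 = $21.
P = $18 lies below min AVC = $21; no output level covers variable cost.
Best response: produce nothing and absorb the $263 fixed cost.

Shut down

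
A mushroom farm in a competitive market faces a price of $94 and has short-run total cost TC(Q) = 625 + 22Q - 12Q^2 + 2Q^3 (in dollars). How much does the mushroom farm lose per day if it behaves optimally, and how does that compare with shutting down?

AVC = 22 - 12Q + 2Q^2 has its minimum $4 at Q = 3; price $94 clears that bar, so the firm operates.
With MC = 22 - 24Q + 6Q^2, P = MC on the upward-sloping part at Q* = 6.
TR = 94·6 = 564. TC = 625 + 132 = 757. Profit = 564 − 757 = -$193.
Shutting down would mean losing the fixed cost of $625, so operating at a loss of $193 is better by $432.

Profit = -$193 at Q = 6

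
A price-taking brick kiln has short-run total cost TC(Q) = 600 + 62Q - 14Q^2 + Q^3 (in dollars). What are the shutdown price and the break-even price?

Shutdown price = $13; break-even price = $82

AVC = 62 - 14Q + Q^2; minimized at Q = 7, giving min AVC = $13. That is the shutdown price.
ATC = 600/Q + 62 - 14Q + Q^2. Setting dATC/dQ = −600/Q^2 − 14 + 2Q = 0 gives Q = 10 (since 2·10^3 − 14·10^2 = 600).
min ATC = 600/10 + 62 − 14·10 + 10^2 = $82. That is the break-even price.
Between these two prices the firm operates at a loss; above $82 it earns a profit.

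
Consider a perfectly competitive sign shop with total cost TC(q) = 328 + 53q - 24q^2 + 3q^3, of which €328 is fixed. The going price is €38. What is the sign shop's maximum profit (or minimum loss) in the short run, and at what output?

Profit = -€178 at q = 5

AVC = 53 - 24q + 3q^2; min AVC = €5 at q = 4. Since P = €38 ≥ min AVC, the firm produces.
With MC = 53 - 48q + 9q^2, P = MC on the upward-sloping part at q* = 5.
TR = 38·5 = 190. TC = 328 + 40 = 368. Profit = 190 − 368 = -€178.
Shutting down would mean losing the fixed cost of €328, so operating at a loss of €178 is better by €150.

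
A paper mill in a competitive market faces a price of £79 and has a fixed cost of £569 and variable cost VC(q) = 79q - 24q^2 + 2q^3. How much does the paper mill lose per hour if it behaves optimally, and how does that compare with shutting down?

AVC = 79 - 24q + 2q^2 has its minimum £7 at q = 6; price £79 clears that bar, so the firm operates.
MC = 79 - 48q + 6q^2. Setting P = MC and taking the root on the rising branch gives q* = 8.
TR = 79·8 = 632. TC = 569 + 120 = 689. Profit = 632 − 689 = -£57.
By producing, the firm covers all variable cost plus £512 of fixed cost; shutting down would lose the full £569.

Profit = -£57 at q = 8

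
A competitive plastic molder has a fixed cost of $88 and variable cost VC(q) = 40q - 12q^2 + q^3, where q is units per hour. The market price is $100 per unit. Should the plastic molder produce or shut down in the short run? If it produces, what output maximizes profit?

Variable cost is VC = 40q - 12q^2 + q^3, so AVC = VC/q = 40 - 12q + q^2 and MC = dTC/dq = 40 - 24q + 3q^2.
AVC is minimized where dAVC/dq = -12 + 2q = 0, at q = 6; min AVC = 40 - 12·6 + 6^2 = $4.
Since P = $100 ≥ min AVC = $4, price covers variable cost and the firm should produce.
P = MC gives -60 - 24q + 3q^2 = 0, with roots -2 and 10. Take the larger (rising MC): q* = 10.
Check: AVC at q = 10 is $20 ≤ P, so revenue covers variable cost.
Profit = P·q − TC = 100·10 − 288 = $712.

Produce at q = 10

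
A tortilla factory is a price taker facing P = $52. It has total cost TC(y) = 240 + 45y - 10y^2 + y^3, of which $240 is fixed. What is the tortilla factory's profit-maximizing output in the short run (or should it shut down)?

Produce at y = 7

Strip out fixed cost: VC = 45y - 10y^2 + y^3. Then AVC = 45 - 10y + y^2 and MC = 45 - 20y + 3y^2.
AVC hits its minimum where MC = AVC, at y = 5, giving min AVC = 45 - 10·5 + 5^2 = $20.
Since P = $52 ≥ min AVC = $20, price covers variable cost and the firm should produce.
Solving P = MC: -7 - 20y + 3y^2 = 0 ⇒ y = -1/3 or 7. On the upward-sloping branch, y* = 7.
Check: AVC at y = 7 is $24 ≤ P, so revenue covers variable cost.
Profit = P·y − TC = 52·7 − 408 = -$44, a loss, but smaller than the $240 fixed cost the firm would lose by shutting down.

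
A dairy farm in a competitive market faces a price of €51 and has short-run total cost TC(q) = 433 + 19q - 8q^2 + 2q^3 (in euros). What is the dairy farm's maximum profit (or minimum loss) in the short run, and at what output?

AVC = 19 - 8q + 2q^2; min AVC = €11 at q = 2. Since P = €51 ≥ min AVC, the firm produces.
MC = 19 - 16q + 6q^2. Setting P = MC and taking the root on the rising branch gives q* = 4.
TR = 51·4 = 204. TC = 433 + 76 = 509. Profit = 204 − 509 = -€305.
That loss of €305 beats the €433 the firm would lose by shutting down; producing recovers €128 of fixed cost.

Profit = -€305 at q = 4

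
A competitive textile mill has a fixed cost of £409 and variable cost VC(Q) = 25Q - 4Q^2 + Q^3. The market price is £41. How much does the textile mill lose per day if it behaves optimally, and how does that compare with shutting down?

AVC = 25 - 4Q + Q^2 has its minimum £21 at Q = 2; price £41 clears that bar, so the firm operates.
MC = 25 - 8Q + 3Q^2. Setting P = MC and taking the root on the rising branch gives Q* = 4.
TR = 41·4 = 164. TC = 409 + 100 = 509. Profit = 164 − 509 = -£345.
Shutting down would mean losing the fixed cost of £409, so operating at a loss of £345 is better by £64.

Profit = -£345 at Q = 4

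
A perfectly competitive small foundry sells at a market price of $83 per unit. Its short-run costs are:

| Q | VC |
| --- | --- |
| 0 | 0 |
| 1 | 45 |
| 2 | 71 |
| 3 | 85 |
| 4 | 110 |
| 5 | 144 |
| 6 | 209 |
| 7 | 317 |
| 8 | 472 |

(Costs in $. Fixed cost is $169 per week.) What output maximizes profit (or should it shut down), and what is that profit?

Q = 6; profit = $120

Compute π = P·Q − TC at each output: Q=0: -169; Q=1: -131; Q=2: -74; Q=3: -5; Q=4: 53; Q=5: 102; Q=6: 120; Q=7: 95; Q=8: 23.
Profit is maximized at Q = 6. AVC there is 209/6 = $34.83 ≤ P, so producing beats shutting down (which would give -$169).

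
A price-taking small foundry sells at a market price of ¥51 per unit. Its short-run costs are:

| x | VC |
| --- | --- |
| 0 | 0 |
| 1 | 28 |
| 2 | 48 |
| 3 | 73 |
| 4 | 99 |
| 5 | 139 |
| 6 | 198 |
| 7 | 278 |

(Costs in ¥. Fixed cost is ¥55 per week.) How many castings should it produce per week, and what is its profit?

Profit at each row (π = 51x − TC): x=0: -55; x=1: -32; x=2: -1; x=3: 25; x=4: 50; x=5: 61; x=6: 53; x=7: 24.
Profit is maximized at x = 5. AVC there is 139/5 = ¥27.80 ≤ P, so producing beats shutting down (which would give -¥55).

x = 5; profit = ¥61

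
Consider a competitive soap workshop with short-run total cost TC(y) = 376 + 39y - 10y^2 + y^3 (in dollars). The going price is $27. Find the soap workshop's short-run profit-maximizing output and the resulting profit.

AVC = 39 - 10y + y^2 has its minimum $14 at y = 5; price $27 clears that bar, so the firm operates.
With MC = 39 - 20y + 3y^2, P = MC on the upward-sloping part at y* = 6.
TR = 27·6 = 162. TC = 376 + 90 = 466. Profit = 162 − 466 = -$304.
By producing, the firm covers all variable cost plus $72 of fixed cost; shutting down would lose the full $376.

Profit = -$304 at y = 6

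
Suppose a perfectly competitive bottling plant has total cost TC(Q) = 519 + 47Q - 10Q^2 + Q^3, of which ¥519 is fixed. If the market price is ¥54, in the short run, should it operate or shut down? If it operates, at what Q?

Variable cost is VC = 47Q - 10Q^2 + Q^3, so AVC = VC/Q = 47 - 10Q + Q^2 and MC = dTC/dQ = 47 - 20Q + 3Q^2.
The AVC parabola has its vertex at Q = 10/2 = 5, where AVC = 47 - 10·5 + 5^2 = ¥22.
Because ¥54 ≥ ¥22, revenue can cover variable cost; the firm operates.
Set P = MC: 54 = 47 - 20Q + 3Q^2 → -7 - 20Q + 3Q^2 = 0. The roots are Q = -1/3 and Q = 7; the profit-maximizing output is on the rising part of MC, so Q* = 7.
Check: AVC at Q = 7 is ¥26 ≤ P, so revenue covers variable cost.
Profit = P·Q − TC = 54·7 − 701 = -¥323, a loss, but smaller than the ¥519 fixed cost the firm would lose by shutting down.

Produce at Q = 7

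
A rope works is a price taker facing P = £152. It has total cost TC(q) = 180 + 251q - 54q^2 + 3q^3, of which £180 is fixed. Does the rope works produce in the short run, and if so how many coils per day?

Strip out fixed cost: VC = 251q - 54q^2 + 3q^3. Then AVC = 251 - 54q + 3q^2 and MC = 251 - 108q + 9q^2.
The AVC parabola has its vertex at q = 54/6 = 9, where AVC = 251 - 54·9 + 3·9^2 = £8.
P = £152 exceeds min AVC = £8, so the firm stays open.
P = MC gives 99 - 108q + 9q^2 = 0, with roots 1 and 11. Take the larger (rising MC): q* = 11.
Check: AVC at q = 11 is £20 ≤ P, so revenue covers variable cost.
Profit = P·q − TC = 152·11 − 400 = £1272.

Produce at q = 11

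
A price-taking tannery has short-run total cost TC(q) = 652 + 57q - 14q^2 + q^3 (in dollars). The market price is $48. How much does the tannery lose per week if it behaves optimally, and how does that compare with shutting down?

AVC = 57 - 14q + q^2; min AVC = $8 at q = 7. Since P = $48 ≥ min AVC, the firm produces.
With MC = 57 - 28q + 3q^2, P = MC on the upward-sloping part at q* = 9.
TR = 48·9 = 432. TC = 652 + 108 = 760. Profit = 432 − 760 = -$328.
By producing, the firm covers all variable cost plus $324 of fixed cost; shutting down would lose the full $652.

Profit = -$328 at q = 9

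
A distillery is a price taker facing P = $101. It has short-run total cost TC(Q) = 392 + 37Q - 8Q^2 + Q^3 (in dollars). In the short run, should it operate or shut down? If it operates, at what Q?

Strip out fixed cost: VC = 37Q - 8Q^2 + Q^3. Then AVC = 37 - 8Q + Q^2 and MC = 37 - 16Q + 3Q^2.
The AVC parabola has its vertex at Q = 8/2 = 4, where AVC = 37 - 8·4 + 4^2 = $21.
Because $101 ≥ $21, revenue can cover variable cost; the firm operates.
Set P = MC: 101 = 37 - 16Q + 3Q^2 → -64 - 16Q + 3Q^2 = 0. The roots are Q = -8/3 and Q = 8; the profit-maximizing output is on the rising part of MC, so Q* = 8.
Check: AVC at Q = 8 is $37 ≤ P, so revenue covers variable cost.
Profit = P·Q − TC = 101·8 − 688 = $120.

Produce at Q = 8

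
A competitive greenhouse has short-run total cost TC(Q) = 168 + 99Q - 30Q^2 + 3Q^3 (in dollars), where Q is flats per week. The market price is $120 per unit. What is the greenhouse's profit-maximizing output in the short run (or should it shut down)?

Produce at Q = 7

From TC, MC = TC'(Q) = 99 - 60Q + 9Q^2 and AVC = VC/Q = 99 - 30Q + 3Q^2.
AVC hits its minimum where MC = AVC, at Q = 5, giving min AVC = 99 - 30·5 + 3·5^2 = $24.
Since P = $120 ≥ min AVC = $24, price covers variable cost and the firm should produce.
P = MC gives -21 - 60Q + 9Q^2 = 0, with roots -1/3 and 7. Take the larger (rising MC): Q* = 7.
Check: AVC at Q = 7 is $36 ≤ P, so revenue covers variable cost.
Profit = P·Q − TC = 120·7 − 420 = $420.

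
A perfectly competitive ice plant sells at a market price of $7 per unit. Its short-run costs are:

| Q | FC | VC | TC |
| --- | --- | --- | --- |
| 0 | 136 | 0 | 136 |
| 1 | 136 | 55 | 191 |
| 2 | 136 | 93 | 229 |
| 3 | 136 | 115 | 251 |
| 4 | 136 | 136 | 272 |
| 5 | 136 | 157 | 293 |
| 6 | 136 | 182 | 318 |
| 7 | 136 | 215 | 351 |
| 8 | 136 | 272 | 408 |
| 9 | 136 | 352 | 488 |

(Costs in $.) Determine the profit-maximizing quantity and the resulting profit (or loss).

Profit at each row (π = 7Q − TC): Q=0: -136; Q=1: -184; Q=2: -215; Q=3: -230; Q=4: -244; Q=5: -258; Q=6: -276; Q=7: -302; Q=8: -352; Q=9: -425.
Profit is highest at Q = 0. Equivalently, the lowest AVC in the table is 182/6 ≈ $30.33 at Q = 6, and P = $7 falls below it — price never covers variable cost, so the firm shuts down and loses only its fixed cost.

Q = 0 (shut down); profit = -$136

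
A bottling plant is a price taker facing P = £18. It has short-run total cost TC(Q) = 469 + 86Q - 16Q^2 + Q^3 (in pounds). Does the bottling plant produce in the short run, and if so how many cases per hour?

From TC, MC = TC'(Q) = 86 - 32Q + 3Q^2 and AVC = VC/Q = 86 - 16Q + Q^2.
The AVC parabola has its vertex at Q = 16/2 = 8, where AVC = 86 - 16·8 + 8^2 = £22.
With P < min AVC (£18 < £22), every unit sold adds to the loss.
Shutting down limits the loss to fixed cost, £469.

Shut down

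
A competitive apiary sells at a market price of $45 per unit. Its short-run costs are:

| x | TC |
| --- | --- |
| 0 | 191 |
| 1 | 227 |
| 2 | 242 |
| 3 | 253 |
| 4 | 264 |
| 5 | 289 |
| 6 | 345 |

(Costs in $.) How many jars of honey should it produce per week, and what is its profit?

Profit at each row (π = 45x − TC): x=0: -191; x=1: -182; x=2: -152; x=3: -118; x=4: -84; x=5: -64; x=6: -75.
Profit is maximized at x = 5. AVC there is 98/5 = $19.60 ≤ P, so producing beats shutting down (which would give -$191).

x = 5; profit = -$64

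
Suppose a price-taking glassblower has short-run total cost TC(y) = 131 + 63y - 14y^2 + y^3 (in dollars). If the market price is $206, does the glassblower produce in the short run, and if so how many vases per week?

Strip out fixed cost: VC = 63y - 14y^2 + y^3. Then AVC = 63 - 14y + y^2 and MC = 63 - 28y + 3y^2.
AVC is minimized where dAVC/dy = -14 + 2y = 0, at y = 7; min AVC = 63 - 14·7 + 7^2 = $14.
Because $206 ≥ $14, revenue can cover variable cost; the firm operates.
Solving P = MC: -143 - 28y + 3y^2 = 0 ⇒ y = -11/3 or 13. On the upward-sloping branch, y* = 13.
Check: AVC at y = 13 is $50 ≤ P, so revenue covers variable cost.
Profit = P·y − TC = 206·13 − 781 = $1897.

Produce at y = 13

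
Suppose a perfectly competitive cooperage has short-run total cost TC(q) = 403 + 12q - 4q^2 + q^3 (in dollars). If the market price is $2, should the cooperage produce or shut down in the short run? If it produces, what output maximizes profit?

Shut down

Variable cost is VC = 12q - 4q^2 + q^3, so AVC = VC/q = 12 - 4q + q^2 and MC = dTC/dq = 12 - 8q + 3q^2.
The AVC parabola has its vertex at q = 4/2 = 2, where AVC = 12 - 4·2 + 2^2 = $8.
Since P = $2 < min AVC = $8, price fails to cover variable cost at any output.
Shutting down limits the loss to fixed cost, $403.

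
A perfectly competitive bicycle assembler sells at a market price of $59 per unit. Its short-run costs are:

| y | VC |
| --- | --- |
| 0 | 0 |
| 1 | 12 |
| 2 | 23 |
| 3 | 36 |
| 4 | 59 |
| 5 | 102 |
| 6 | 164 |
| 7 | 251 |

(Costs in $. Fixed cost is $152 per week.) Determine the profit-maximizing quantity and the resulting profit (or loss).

Profit at each row (π = 59y − TC): y=0: -152; y=1: -105; y=2: -57; y=3: -11; y=4: 25; y=5: 41; y=6: 38; y=7: 10.
Profit is maximized at y = 5. AVC there is 102/5 = $20.40 ≤ P, so producing beats shutting down (which would give -$152).

y = 5; profit = $41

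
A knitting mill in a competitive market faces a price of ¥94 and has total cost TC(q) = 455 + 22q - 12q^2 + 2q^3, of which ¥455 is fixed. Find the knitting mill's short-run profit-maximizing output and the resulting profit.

Profit = -¥23 at q = 6

AVC = 22 - 12q + 2q^2 has its minimum ¥4 at q = 3; price ¥94 clears that bar, so the firm operates.
MC = 22 - 24q + 6q^2. Setting P = MC and taking the root on the rising branch gives q* = 6.
TR = 94·6 = 564. TC = 455 + 132 = 587. Profit = 564 − 587 = -¥23.
That loss of ¥23 beats the ¥455 the firm would lose by shutting down; producing recovers ¥432 of fixed cost.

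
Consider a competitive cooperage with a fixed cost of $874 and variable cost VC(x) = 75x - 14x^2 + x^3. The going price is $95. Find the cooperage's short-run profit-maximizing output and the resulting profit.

Profit = -$274 at x = 10

AVC = 75 - 14x + x^2; min AVC = $26 at x = 7. Since P = $95 ≥ min AVC, the firm produces.
With MC = 75 - 28x + 3x^2, P = MC on the upward-sloping part at x* = 10.
TR = 95·10 = 950. TC = 874 + 350 = 1224. Profit = 950 − 1224 = -$274.
That loss of $274 beats the $874 the firm would lose by shutting down; producing recovers $600 of fixed cost.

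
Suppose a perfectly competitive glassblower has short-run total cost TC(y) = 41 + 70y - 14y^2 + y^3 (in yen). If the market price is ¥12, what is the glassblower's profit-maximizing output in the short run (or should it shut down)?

Variable cost is VC = 70y - 14y^2 + y^3, so AVC = VC/y = 70 - 14y + y^2 and MC = dTC/dy = 70 - 28y + 3y^2.
The AVC parabola has its vertex at y = 14/2 = 7, where AVC = 70 - 14·7 + 7^2 = ¥21.
With P < min AVC (¥12 < ¥21), every unit sold adds to the loss.
Shutting down limits the loss to fixed cost, ¥41.

Shut down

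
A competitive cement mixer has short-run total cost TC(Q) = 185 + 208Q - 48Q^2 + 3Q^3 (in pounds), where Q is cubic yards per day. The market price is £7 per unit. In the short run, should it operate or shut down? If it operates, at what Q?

Shut down

Variable cost is VC = 208Q - 48Q^2 + 3Q^3, so AVC = VC/Q = 208 - 48Q + 3Q^2 and MC = dTC/dQ = 208 - 96Q + 9Q^2.
AVC hits its minimum where MC = AVC, at Q = 8, giving min AVC = 208 - 48·8 + 3·8^2 = £16.
Since P = £7 < min AVC = £16, price fails to cover variable cost at any output.
Best response: produce nothing and absorb the £185 fixed cost.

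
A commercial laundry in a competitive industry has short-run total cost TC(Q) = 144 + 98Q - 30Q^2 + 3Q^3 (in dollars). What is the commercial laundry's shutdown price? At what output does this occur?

Short-run supply begins at min AVC. From VC = 98Q - 30Q^2 + 3Q^3, AVC = 98 - 30Q + 3Q^2.
dAVC/dQ = -30 + 6Q = 0 gives Q = 5. min AVC = 98 - 30·5 + 3·5^2 = 23.
The firm shuts down for any P below $23.

$23 per unit, at Q = 5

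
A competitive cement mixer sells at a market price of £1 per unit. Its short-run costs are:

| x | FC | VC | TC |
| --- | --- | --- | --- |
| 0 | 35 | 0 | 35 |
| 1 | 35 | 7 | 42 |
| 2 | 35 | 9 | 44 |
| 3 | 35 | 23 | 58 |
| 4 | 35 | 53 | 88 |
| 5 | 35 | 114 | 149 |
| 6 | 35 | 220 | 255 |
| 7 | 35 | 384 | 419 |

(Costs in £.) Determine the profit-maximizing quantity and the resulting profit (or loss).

x = 0 (shut down); profit = -£35

Profit at each row (π = 1x − TC): x=0: -35; x=1: -41; x=2: -42; x=3: -55; x=4: -84; x=5: -144; x=6: -249; x=7: -412.
Profit is highest at x = 0. Equivalently, the lowest AVC in the table is 9/2 ≈ £4.50 at x = 2, and P = £1 falls below it — price never covers variable cost, so the firm shuts down and loses only its fixed cost.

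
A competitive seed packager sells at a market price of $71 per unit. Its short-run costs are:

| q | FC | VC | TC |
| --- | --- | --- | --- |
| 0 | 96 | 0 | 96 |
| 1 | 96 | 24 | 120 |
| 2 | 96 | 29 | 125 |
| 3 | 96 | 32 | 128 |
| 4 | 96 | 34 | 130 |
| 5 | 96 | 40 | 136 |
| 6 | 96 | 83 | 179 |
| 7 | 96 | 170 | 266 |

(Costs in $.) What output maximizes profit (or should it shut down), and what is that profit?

q = 6; profit = $247

Compute π = P·q − TC at each output: q=0: -96; q=1: -49; q=2: 17; q=3: 85; q=4: 154; q=5: 219; q=6: 247; q=7: 231.
Profit is maximized at q = 6. AVC there is 83/6 = $13.83 ≤ P, so producing beats shutting down (which would give -$96).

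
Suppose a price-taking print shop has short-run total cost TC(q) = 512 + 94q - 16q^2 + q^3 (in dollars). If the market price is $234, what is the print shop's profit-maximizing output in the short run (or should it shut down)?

Produce at q = 14

Variable cost is VC = 94q - 16q^2 + q^3, so AVC = VC/q = 94 - 16q + q^2 and MC = dTC/dq = 94 - 32q + 3q^2.
AVC is minimized where dAVC/dq = -16 + 2q = 0, at q = 8; min AVC = 94 - 16·8 + 8^2 = $30.
P = $234 exceeds min AVC = $30, so the firm stays open.
P = MC gives -140 - 32q + 3q^2 = 0, with roots -10/3 and 14. Take the larger (rising MC): q* = 14.
Check: AVC at q = 14 is $66 ≤ P, so revenue covers variable cost.
Profit = P·q − TC = 234·14 − 1436 = $1840.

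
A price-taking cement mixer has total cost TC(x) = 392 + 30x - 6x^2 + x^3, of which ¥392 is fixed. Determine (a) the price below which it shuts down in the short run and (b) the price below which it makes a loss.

Shutdown price = ¥21; break-even price = ¥93

Shutdown price = min AVC. AVC = 30 - 6x + x^2, with vertex at x = 3 and minimum ¥21.
ATC = 392/x + 30 - 6x + x^2. Setting dATC/dx = −392/x^2 − 6 + 2x = 0 gives x = 7 (since 2·7^3 − 6·7^2 = 392).
min ATC = 392/7 + 30 − 6·7 + 7^2 = ¥93. That is the break-even price.
For ¥21 ≤ P < ¥93 the firm produces at a loss; below ¥21 it shuts down.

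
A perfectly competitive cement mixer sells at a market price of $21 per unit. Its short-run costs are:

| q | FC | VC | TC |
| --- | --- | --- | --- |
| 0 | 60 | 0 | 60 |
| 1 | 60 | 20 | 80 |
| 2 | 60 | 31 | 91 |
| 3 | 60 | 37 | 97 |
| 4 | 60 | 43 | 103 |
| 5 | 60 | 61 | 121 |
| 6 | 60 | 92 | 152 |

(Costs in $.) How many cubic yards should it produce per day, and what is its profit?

q = 5; profit = -$16

Compute π = P·q − TC at each output: q=0: -60; q=1: -59; q=2: -49; q=3: -34; q=4: -19; q=5: -16; q=6: -26.
Profit is maximized at q = 5. AVC there is 61/5 = $12.20 ≤ P, so producing beats shutting down (which would give -$60).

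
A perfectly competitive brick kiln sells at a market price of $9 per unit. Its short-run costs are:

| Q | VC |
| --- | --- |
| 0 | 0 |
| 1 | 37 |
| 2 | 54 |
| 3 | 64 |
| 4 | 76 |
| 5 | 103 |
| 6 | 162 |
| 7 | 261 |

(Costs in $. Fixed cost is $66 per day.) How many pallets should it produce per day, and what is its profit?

Q = 0 (shut down); profit = -$66

Profit at each row (π = 9Q − TC): Q=0: -66; Q=1: -94; Q=2: -102; Q=3: -103; Q=4: -106; Q=5: -124; Q=6: -174; Q=7: -264.
Profit is highest at Q = 0. Equivalently, the lowest AVC in the table is 76/4 ≈ $19 at Q = 4, and P = $9 falls below it — price never covers variable cost, so the firm shuts down and loses only its fixed cost.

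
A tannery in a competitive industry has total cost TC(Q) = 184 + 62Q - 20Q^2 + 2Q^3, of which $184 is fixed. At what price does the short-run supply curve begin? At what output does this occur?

The shutdown price is the minimum of AVC. VC = 62Q - 20Q^2 + 2Q^3, so AVC = 62 - 20Q + 2Q^2.
At the minimum of AVC, MC = AVC. MC = 62 - 40Q + 6Q^2; setting MC = AVC gives 4Q^2 - 20Q = 0, so Q = 5. min AVC = 12.
So the shutdown price is $12.

$12 per unit, at Q = 5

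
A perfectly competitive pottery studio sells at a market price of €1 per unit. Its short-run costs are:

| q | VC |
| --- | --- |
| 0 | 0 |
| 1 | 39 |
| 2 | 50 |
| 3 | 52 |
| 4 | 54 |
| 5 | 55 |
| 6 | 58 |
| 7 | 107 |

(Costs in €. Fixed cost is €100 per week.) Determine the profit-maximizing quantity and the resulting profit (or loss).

q = 0 (shut down); profit = -€100

Profit at each row (π = 1q − TC): q=0: -100; q=1: -138; q=2: -148; q=3: -149; q=4: -150; q=5: -150; q=6: -152; q=7: -200.
Profit is highest at q = 0. Equivalently, the lowest AVC in the table is 58/6 ≈ €9.67 at q = 6, and P = €1 falls below it — price never covers variable cost, so the firm shuts down and loses only its fixed cost.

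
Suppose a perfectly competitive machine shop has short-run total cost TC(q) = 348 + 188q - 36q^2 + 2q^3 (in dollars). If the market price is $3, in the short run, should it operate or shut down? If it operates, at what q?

Shut down

Variable cost is VC = 188q - 36q^2 + 2q^3, so AVC = VC/q = 188 - 36q + 2q^2 and MC = dTC/dq = 188 - 72q + 6q^2.
AVC hits its minimum where MC = AVC, at q = 9, giving min AVC = 188 - 36·9 + 2·9^2 = $26.
Since P = $3 < min AVC = $26, price fails to cover variable cost at any output.
The firm minimizes its loss by shutting down and losing only its fixed cost of $348.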